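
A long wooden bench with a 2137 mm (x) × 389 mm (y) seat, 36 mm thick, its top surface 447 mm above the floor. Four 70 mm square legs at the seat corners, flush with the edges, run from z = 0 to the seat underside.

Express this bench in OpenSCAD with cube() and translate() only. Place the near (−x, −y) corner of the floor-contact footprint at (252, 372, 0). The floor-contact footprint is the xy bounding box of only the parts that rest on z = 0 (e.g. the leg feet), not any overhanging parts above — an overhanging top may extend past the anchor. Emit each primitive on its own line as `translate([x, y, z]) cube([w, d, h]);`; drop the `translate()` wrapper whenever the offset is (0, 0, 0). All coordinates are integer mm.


translate([252, 372, 411]) cube([2137, 389, 36]);
translate([252, 372, 0]) cube([70, 70, 411]);
translate([252, 691, 0]) cube([70, 70, 411]);
translate([2319, 372, 0]) cube([70, 70, 411]);
translate([2319, 691, 0]) cube([70, 70, 411]);


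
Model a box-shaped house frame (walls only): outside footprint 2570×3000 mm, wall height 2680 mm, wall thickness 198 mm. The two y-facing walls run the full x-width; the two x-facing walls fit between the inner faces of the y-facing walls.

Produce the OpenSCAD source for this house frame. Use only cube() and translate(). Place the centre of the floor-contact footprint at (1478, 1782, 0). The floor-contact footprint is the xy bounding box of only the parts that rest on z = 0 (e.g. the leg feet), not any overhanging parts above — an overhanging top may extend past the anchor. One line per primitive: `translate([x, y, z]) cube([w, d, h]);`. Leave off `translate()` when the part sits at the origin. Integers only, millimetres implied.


translate([193, 282, 0]) cube([2570, 198, 2680]);
translate([193, 3084, 0]) cube([2570, 198, 2680]);
translate([193, 480, 0]) cube([198, 2604, 2680]);
translate([2565, 480, 0]) cube([198, 2604, 2680]);


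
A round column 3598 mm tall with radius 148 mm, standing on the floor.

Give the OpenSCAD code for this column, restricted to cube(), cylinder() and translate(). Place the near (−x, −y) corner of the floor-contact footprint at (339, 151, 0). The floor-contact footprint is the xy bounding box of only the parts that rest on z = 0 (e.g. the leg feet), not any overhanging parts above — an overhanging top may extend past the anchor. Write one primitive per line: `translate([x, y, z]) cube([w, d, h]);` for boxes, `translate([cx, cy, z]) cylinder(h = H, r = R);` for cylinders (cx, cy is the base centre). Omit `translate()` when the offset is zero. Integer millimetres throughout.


translate([487, 299, 0]) cylinder(h = 3598, r = 148);


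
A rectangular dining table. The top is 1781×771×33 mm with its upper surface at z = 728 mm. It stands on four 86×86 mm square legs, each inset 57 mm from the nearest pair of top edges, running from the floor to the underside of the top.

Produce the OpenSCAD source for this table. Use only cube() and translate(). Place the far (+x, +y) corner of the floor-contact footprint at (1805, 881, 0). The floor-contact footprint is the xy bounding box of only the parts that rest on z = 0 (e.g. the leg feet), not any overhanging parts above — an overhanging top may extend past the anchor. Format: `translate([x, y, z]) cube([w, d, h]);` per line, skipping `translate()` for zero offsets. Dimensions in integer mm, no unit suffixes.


translate([81, 167, 695]) cube([1781, 771, 33]);
translate([138, 224, 0]) cube([86, 86, 695]);
translate([1719, 224, 0]) cube([86, 86, 695]);
translate([138, 795, 0]) cube([86, 86, 695]);
translate([1719, 795, 0]) cube([86, 86, 695]);


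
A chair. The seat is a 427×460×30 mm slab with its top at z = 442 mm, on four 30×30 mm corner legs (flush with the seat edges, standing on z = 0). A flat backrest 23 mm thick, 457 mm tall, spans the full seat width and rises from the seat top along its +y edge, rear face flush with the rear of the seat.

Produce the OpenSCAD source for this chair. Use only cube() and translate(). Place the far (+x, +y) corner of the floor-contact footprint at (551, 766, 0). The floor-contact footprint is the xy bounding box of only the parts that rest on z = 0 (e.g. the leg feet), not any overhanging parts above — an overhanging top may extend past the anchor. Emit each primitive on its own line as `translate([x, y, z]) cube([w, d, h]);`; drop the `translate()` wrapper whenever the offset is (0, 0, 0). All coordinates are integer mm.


translate([124, 306, 412]) cube([427, 460, 30]);
translate([124, 306, 0]) cube([30, 30, 412]);
translate([521, 306, 0]) cube([30, 30, 412]);
translate([124, 736, 0]) cube([30, 30, 412]);
translate([521, 736, 0]) cube([30, 30, 412]);
translate([124, 743, 442]) cube([427, 23, 457]);


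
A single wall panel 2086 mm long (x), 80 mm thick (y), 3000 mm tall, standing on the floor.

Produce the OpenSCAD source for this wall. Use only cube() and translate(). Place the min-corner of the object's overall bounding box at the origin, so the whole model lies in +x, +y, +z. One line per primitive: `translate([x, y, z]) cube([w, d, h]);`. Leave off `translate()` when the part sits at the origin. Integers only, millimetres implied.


cube([2086, 80, 3000]);


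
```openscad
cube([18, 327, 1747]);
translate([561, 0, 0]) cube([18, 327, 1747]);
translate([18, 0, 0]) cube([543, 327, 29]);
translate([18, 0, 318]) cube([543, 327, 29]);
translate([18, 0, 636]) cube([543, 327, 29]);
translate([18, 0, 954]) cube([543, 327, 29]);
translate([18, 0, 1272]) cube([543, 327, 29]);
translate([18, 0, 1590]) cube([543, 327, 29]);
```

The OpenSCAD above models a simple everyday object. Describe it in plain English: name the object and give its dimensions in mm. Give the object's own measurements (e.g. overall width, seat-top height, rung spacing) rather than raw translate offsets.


An open bookshelf. Two side panels, each 18 mm thick, 327 mm deep and 1747 mm tall, stand 579 mm apart (outside-to-outside). Between them sit 6 shelves, each 29 mm thick and 327 mm deep, spanning the full gap between the sides. The bottom shelf rests on the floor (its underside at z = 0) and the clear gap between one shelf's top and the next shelf's underside is 289 mm.


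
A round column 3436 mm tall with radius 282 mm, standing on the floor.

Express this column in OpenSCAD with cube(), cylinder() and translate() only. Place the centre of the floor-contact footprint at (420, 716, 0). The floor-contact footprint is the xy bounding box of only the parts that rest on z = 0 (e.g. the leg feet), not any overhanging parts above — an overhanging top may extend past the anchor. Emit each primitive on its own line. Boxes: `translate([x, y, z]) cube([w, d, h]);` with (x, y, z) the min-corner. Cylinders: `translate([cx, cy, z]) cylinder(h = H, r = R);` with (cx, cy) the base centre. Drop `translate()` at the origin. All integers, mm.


translate([420, 716, 0]) cylinder(h = 3436, r = 282);


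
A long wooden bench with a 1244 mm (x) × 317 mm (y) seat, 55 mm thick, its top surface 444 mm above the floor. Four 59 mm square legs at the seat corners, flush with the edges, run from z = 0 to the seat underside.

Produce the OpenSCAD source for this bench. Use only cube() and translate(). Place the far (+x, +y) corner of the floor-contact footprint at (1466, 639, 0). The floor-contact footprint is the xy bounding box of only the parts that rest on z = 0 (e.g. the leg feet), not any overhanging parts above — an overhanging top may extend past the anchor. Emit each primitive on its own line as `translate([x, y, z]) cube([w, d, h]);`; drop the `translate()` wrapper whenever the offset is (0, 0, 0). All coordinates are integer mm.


translate([222, 322, 389]) cube([1244, 317, 55]);
translate([222, 322, 0]) cube([59, 59, 389]);
translate([222, 580, 0]) cube([59, 59, 389]);
translate([1407, 322, 0]) cube([59, 59, 389]);
translate([1407, 580, 0]) cube([59, 59, 389]);


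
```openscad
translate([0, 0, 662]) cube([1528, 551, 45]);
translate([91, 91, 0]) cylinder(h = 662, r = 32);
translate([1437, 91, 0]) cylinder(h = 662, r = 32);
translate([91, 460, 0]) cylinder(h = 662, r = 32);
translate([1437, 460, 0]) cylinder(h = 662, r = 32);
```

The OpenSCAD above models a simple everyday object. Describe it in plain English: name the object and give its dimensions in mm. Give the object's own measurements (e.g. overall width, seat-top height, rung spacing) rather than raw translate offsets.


A rectangular dining table. The top is 1528×551×45 mm with its upper surface at z = 707 mm. It stands on four round legs of 64 mm diameter, each leg's bounding box inset 59 mm from the nearest pair of top edges, running from the floor to the underside of the top.


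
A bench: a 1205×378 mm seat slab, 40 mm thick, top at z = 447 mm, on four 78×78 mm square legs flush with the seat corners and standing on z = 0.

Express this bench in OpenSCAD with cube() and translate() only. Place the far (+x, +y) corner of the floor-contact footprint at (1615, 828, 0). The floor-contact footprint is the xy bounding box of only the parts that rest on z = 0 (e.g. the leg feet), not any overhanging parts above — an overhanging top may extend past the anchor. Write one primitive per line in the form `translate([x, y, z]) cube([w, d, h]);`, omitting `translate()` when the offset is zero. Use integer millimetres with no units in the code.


translate([410, 450, 407]) cube([1205, 378, 40]);
translate([410, 450, 0]) cube([78, 78, 407]);
translate([410, 750, 0]) cube([78, 78, 407]);
translate([1537, 450, 0]) cube([78, 78, 407]);
translate([1537, 750, 0]) cube([78, 78, 407]);


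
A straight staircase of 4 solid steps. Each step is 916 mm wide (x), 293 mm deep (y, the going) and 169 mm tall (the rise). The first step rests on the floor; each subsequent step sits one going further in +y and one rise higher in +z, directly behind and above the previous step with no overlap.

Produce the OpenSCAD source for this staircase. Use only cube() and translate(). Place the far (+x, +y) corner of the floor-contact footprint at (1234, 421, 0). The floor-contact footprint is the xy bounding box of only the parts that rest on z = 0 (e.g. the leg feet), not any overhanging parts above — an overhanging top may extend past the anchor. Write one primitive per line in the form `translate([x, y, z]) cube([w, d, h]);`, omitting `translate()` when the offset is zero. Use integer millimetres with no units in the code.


translate([318, 128, 0]) cube([916, 293, 169]);
translate([318, 421, 169]) cube([916, 293, 169]);
translate([318, 714, 338]) cube([916, 293, 169]);
translate([318, 1007, 507]) cube([916, 293, 169]);


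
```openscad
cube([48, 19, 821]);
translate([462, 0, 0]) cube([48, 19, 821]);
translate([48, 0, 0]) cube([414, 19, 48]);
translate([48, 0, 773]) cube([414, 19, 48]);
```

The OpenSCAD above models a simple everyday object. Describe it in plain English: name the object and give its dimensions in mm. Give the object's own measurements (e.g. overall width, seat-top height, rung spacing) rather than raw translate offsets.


A rectangular picture frame lying in the x–z plane (depth along y). The opening is 414 mm wide (x) by 725 mm tall (z), surrounded by a border 48 mm wide on all four sides. The frame is 19 mm deep and is made of two full-height vertical stiles with two horizontal rails fitted between them.


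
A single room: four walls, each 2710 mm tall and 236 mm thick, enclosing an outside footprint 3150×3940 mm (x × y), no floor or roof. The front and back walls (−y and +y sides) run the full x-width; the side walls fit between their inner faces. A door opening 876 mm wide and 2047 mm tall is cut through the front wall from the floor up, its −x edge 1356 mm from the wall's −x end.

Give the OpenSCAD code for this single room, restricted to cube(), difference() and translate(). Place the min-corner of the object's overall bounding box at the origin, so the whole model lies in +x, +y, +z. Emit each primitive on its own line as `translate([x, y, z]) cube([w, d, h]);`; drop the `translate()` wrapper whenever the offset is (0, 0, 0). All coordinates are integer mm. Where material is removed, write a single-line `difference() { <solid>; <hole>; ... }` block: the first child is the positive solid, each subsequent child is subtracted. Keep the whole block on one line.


difference() { cube([3150, 236, 2710]); translate([1356, 0, 0]) cube([876, 236, 2047]); }
translate([0, 3704, 0]) cube([3150, 236, 2710]);
translate([0, 236, 0]) cube([236, 3468, 2710]);
translate([2914, 236, 0]) cube([236, 3468, 2710]);


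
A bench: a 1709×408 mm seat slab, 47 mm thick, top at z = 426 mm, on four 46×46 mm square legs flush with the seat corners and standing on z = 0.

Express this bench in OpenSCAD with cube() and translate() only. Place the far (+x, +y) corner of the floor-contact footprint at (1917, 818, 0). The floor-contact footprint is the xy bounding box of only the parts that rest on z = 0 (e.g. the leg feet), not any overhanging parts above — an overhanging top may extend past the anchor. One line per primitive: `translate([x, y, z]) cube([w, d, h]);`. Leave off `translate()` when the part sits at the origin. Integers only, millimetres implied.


translate([208, 410, 379]) cube([1709, 408, 47]);
translate([208, 410, 0]) cube([46, 46, 379]);
translate([208, 772, 0]) cube([46, 46, 379]);
translate([1871, 410, 0]) cube([46, 46, 379]);
translate([1871, 772, 0]) cube([46, 46, 379]);


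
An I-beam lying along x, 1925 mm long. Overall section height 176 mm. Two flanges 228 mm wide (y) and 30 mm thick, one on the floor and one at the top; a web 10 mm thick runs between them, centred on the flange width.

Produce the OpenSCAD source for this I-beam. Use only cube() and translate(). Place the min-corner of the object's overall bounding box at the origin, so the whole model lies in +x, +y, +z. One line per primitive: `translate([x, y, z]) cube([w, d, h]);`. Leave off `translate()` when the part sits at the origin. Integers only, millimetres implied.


cube([1925, 228, 30]);
translate([0, 109, 30]) cube([1925, 10, 116]);
translate([0, 0, 146]) cube([1925, 228, 30]);


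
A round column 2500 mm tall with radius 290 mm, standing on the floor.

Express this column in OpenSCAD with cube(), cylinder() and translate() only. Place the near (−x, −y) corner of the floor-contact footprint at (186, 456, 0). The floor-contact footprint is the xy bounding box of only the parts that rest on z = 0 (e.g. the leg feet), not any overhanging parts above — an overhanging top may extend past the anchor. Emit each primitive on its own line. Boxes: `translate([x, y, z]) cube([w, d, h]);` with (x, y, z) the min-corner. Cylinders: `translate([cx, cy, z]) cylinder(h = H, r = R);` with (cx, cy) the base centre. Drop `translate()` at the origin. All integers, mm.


translate([476, 746, 0]) cylinder(h = 2500, r = 290);


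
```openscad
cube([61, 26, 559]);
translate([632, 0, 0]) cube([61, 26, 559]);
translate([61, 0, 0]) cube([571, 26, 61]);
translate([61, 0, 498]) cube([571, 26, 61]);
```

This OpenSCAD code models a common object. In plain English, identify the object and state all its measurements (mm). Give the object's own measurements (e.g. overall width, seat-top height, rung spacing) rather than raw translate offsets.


A rectangular picture frame lying in the x–z plane (depth along y). The opening is 571 mm wide (x) by 437 mm tall (z), surrounded by a border 61 mm wide on all four sides. The frame is 26 mm deep and is made of two full-height vertical stiles with two horizontal rails fitted between them.


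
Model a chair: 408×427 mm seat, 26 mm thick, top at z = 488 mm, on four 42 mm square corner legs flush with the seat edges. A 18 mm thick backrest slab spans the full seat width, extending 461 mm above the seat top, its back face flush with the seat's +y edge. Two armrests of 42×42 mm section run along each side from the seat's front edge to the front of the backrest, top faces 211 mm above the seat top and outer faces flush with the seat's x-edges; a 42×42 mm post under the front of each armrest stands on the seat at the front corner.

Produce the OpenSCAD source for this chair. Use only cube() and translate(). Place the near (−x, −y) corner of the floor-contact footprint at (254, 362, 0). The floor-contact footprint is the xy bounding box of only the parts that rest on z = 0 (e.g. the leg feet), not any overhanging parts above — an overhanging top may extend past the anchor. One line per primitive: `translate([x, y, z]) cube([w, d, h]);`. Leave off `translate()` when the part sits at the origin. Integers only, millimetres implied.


translate([254, 362, 462]) cube([408, 427, 26]);
translate([254, 362, 0]) cube([42, 42, 462]);
translate([620, 362, 0]) cube([42, 42, 462]);
translate([254, 747, 0]) cube([42, 42, 462]);
translate([620, 747, 0]) cube([42, 42, 462]);
translate([254, 771, 488]) cube([408, 18, 461]);
translate([254, 362, 657]) cube([42, 409, 42]);
translate([620, 362, 657]) cube([42, 409, 42]);
translate([254, 362, 488]) cube([42, 42, 169]);
translate([620, 362, 488]) cube([42, 42, 169]);


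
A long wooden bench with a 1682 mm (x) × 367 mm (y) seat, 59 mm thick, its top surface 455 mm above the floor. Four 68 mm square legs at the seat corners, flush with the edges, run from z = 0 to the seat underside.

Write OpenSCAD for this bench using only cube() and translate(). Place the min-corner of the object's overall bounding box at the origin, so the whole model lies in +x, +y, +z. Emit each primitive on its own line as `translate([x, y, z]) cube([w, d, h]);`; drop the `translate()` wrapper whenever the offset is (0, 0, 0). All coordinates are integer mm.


// leg_h = 455 − 59 = 396
translate([0, 0, 396]) cube([1682, 367, 59]);
cube([68, 68, 396]);
translate([0, 299, 0]) cube([68, 68, 396]);
translate([1614, 0, 0]) cube([68, 68, 396]);
translate([1614, 299, 0]) cube([68, 68, 396]);


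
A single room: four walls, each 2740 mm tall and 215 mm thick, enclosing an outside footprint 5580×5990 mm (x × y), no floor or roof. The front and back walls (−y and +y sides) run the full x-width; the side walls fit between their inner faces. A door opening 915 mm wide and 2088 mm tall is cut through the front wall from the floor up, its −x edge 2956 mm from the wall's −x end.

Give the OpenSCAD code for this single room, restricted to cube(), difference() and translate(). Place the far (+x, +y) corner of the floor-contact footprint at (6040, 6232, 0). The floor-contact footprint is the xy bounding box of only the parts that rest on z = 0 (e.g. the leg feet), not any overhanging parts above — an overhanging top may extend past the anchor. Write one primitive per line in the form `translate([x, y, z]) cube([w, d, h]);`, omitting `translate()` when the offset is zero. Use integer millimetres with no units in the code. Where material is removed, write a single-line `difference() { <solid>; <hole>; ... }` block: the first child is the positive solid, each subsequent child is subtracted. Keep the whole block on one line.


difference() { translate([460, 242, 0]) cube([5580, 215, 2740]); translate([3416, 242, 0]) cube([915, 215, 2088]); }
translate([460, 6017, 0]) cube([5580, 215, 2740]);
translate([460, 457, 0]) cube([215, 5560, 2740]);
translate([5825, 457, 0]) cube([215, 5560, 2740]);


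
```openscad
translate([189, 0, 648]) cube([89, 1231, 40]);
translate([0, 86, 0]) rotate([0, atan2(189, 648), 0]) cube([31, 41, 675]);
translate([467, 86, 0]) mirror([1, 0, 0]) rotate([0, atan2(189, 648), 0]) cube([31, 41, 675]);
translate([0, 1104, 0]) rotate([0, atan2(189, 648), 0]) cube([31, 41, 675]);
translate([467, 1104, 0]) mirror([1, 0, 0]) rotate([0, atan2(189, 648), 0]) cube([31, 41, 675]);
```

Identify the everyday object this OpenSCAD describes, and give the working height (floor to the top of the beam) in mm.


A sawhorse. The overall height is 688 mm.

A beam across two mirrored pairs of raked legs — a sawhorse. The beam's underside is at z = 648 (matching the legs' vertical rise in atan2(189, 648)) and the beam is 40 mm tall, so its top is at 648 + 40 = 688 mm. The raked legs top out at the beam's underside, so that is the highest point.


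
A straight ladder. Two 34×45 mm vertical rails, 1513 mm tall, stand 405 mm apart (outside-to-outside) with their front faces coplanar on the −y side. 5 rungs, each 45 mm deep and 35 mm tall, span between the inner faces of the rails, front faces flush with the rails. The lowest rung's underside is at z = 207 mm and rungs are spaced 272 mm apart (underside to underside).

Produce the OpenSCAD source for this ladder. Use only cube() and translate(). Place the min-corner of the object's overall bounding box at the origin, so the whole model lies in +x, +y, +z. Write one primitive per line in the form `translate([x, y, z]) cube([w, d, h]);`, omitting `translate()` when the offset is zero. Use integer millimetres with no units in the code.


cube([34, 45, 1513]);
translate([371, 0, 0]) cube([34, 45, 1513]);
translate([34, 0, 207]) cube([337, 45, 35]);
translate([34, 0, 479]) cube([337, 45, 35]);
translate([34, 0, 751]) cube([337, 45, 35]);
translate([34, 0, 1023]) cube([337, 45, 35]);
translate([34, 0, 1295]) cube([337, 45, 35]);


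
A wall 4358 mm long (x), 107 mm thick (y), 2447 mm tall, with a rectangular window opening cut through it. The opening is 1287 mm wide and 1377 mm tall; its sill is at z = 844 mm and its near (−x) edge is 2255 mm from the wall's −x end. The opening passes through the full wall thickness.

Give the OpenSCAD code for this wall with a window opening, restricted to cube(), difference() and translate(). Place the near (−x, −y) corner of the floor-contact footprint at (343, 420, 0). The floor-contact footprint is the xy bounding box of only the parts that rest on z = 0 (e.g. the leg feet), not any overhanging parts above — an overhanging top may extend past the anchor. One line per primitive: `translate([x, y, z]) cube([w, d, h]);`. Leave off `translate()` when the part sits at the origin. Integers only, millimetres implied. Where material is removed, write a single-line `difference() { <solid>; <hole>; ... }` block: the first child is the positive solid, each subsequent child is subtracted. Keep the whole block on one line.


difference() { translate([343, 420, 0]) cube([4358, 107, 2447]); translate([2598, 420, 844]) cube([1287, 107, 1377]); }


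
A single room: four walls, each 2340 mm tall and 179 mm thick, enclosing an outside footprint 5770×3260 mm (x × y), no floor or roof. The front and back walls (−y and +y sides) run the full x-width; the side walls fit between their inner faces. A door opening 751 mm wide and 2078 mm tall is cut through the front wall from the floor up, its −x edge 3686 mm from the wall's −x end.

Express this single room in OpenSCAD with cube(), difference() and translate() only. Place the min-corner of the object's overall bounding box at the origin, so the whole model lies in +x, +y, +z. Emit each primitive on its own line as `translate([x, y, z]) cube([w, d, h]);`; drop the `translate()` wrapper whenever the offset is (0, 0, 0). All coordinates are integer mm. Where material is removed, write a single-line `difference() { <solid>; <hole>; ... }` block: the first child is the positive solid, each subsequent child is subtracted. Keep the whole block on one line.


difference() { cube([5770, 179, 2340]); translate([3686, 0, 0]) cube([751, 179, 2078]); }
translate([0, 3081, 0]) cube([5770, 179, 2340]);
translate([0, 179, 0]) cube([179, 2902, 2340]);
translate([5591, 179, 0]) cube([179, 2902, 2340]);


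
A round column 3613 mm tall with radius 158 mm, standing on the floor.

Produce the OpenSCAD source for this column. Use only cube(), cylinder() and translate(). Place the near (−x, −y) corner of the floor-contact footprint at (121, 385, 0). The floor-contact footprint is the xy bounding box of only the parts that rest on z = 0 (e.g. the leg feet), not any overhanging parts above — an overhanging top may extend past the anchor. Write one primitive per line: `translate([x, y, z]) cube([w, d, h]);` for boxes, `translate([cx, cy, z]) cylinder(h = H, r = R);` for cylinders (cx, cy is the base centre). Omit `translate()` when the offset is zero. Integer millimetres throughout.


translate([279, 543, 0]) cylinder(h = 3613, r = 158);


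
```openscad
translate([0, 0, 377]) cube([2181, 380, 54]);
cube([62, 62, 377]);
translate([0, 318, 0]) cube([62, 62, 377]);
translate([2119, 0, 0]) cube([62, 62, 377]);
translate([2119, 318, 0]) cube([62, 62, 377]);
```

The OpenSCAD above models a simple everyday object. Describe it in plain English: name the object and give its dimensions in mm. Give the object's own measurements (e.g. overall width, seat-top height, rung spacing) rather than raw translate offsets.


A bench: a 2181×380 mm seat slab, 54 mm thick, top at z = 431 mm, on four 62×62 mm square legs flush with the seat corners and standing on z = 0.


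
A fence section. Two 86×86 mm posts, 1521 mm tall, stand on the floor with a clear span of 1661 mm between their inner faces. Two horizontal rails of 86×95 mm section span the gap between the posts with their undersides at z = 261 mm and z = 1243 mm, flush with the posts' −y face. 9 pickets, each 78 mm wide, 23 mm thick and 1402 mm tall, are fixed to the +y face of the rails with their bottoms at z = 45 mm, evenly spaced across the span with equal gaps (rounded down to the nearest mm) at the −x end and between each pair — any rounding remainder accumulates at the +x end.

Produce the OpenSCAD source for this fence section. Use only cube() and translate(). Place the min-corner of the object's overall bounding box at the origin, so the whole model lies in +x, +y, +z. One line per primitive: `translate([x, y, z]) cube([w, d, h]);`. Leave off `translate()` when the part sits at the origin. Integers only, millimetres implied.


cube([86, 86, 1521]);
translate([1747, 0, 0]) cube([86, 86, 1521]);
translate([86, 0, 261]) cube([1661, 86, 95]);
translate([86, 0, 1243]) cube([1661, 86, 95]);
translate([181, 86, 45]) cube([78, 23, 1402]);
translate([354, 86, 45]) cube([78, 23, 1402]);
translate([527, 86, 45]) cube([78, 23, 1402]);
translate([700, 86, 45]) cube([78, 23, 1402]);
translate([873, 86, 45]) cube([78, 23, 1402]);
translate([1046, 86, 45]) cube([78, 23, 1402]);
translate([1219, 86, 45]) cube([78, 23, 1402]);
translate([1392, 86, 45]) cube([78, 23, 1402]);
translate([1565, 86, 45]) cube([78, 23, 1402]);


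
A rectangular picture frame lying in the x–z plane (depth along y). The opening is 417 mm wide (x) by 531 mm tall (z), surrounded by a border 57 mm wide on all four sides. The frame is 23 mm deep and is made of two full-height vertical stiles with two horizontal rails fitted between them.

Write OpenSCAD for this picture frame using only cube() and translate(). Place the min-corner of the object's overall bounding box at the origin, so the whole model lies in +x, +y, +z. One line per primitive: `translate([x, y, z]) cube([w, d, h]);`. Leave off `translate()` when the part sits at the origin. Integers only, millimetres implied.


cube([57, 23, 645]);
translate([474, 0, 0]) cube([57, 23, 645]);
translate([57, 0, 0]) cube([417, 23, 57]);
translate([57, 0, 588]) cube([417, 23, 57]);


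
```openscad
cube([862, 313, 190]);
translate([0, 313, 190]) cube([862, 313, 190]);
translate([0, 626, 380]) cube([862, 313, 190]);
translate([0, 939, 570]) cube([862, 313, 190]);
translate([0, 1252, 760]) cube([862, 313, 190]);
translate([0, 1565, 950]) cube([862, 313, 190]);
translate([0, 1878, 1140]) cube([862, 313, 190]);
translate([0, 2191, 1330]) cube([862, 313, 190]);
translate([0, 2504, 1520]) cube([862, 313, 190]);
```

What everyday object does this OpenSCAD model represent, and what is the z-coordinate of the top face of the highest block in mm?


A staircase. The total rise is 1710 mm.

9 identical blocks, each offset up and back from the previous — a staircase. Each step is 190 mm tall and there are 9 of them, so the total rise is 9 × 190 = 1710 mm.


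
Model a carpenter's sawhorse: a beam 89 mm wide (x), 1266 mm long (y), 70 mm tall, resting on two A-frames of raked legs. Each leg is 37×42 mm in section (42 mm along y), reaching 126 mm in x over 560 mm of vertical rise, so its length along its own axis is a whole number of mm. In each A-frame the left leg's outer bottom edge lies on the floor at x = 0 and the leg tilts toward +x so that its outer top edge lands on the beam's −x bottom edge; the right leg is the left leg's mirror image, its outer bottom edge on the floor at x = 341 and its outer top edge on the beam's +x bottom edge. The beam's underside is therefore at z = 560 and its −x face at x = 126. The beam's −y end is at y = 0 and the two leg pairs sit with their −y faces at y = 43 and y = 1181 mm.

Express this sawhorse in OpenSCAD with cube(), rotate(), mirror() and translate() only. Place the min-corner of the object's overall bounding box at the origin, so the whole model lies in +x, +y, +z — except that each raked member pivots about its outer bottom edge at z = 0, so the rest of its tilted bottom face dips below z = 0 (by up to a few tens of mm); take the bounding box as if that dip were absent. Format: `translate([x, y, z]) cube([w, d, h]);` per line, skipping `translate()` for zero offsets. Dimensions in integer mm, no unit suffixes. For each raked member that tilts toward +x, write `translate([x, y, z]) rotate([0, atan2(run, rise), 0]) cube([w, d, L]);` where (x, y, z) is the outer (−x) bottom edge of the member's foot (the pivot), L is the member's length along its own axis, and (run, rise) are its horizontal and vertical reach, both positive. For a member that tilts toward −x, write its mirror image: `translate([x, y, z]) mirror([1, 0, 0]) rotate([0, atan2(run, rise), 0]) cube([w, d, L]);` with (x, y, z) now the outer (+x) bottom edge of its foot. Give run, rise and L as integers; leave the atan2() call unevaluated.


translate([126, 0, 560]) cube([89, 1266, 70]);
translate([0, 43, 0]) rotate([0, atan2(126, 560), 0]) cube([37, 42, 574]);
translate([341, 43, 0]) mirror([1, 0, 0]) rotate([0, atan2(126, 560), 0]) cube([37, 42, 574]);
translate([0, 1181, 0]) rotate([0, atan2(126, 560), 0]) cube([37, 42, 574]);
translate([341, 1181, 0]) mirror([1, 0, 0]) rotate([0, atan2(126, 560), 0]) cube([37, 42, 574]);


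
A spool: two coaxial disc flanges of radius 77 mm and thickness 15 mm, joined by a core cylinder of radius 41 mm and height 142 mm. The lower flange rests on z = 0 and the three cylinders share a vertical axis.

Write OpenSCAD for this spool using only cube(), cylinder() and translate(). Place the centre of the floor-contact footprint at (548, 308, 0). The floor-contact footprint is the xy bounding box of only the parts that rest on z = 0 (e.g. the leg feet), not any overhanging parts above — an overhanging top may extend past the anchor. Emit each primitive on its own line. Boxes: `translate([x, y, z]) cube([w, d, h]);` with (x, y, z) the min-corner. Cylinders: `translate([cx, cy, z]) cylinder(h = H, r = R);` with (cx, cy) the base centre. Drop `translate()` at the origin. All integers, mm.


translate([548, 308, 0]) cylinder(h = 15, r = 77);
translate([548, 308, 15]) cylinder(h = 142, r = 41);
translate([548, 308, 157]) cylinder(h = 15, r = 77);


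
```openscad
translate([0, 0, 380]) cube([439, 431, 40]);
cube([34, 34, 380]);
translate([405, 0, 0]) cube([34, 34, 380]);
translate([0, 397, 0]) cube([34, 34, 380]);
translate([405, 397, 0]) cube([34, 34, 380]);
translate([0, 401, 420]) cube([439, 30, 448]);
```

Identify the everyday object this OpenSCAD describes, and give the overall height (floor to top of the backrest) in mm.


A chair. The overall height is 868 mm.

A slab on four corner posts with a tall panel at the back — a chair. The seat slab sits at z = 380 with thickness 40, and the 448 mm backrest starts at the seat top, so the overall height is 380 + 40 + 448 = 868 mm.


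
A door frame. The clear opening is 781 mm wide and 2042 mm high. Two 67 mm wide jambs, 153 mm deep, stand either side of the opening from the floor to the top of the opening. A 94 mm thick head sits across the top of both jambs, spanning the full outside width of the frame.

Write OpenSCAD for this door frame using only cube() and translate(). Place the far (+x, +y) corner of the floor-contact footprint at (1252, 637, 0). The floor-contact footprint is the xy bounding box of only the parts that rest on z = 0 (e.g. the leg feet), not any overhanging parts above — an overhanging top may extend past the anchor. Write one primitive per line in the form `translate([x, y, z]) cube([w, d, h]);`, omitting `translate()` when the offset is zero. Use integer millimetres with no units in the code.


translate([337, 484, 0]) cube([67, 153, 2042]);
translate([1185, 484, 0]) cube([67, 153, 2042]);
translate([337, 484, 2042]) cube([915, 153, 94]);


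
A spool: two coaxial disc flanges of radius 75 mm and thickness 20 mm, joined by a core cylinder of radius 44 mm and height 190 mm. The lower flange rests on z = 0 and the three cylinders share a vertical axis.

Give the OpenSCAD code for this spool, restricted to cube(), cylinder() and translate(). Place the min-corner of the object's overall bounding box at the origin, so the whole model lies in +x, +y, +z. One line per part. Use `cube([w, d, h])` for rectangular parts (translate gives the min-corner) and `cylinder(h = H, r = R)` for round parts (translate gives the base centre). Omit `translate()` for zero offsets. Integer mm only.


translate([75, 75, 0]) cylinder(h = 20, r = 75);
translate([75, 75, 20]) cylinder(h = 190, r = 44);
translate([75, 75, 210]) cylinder(h = 20, r = 75);


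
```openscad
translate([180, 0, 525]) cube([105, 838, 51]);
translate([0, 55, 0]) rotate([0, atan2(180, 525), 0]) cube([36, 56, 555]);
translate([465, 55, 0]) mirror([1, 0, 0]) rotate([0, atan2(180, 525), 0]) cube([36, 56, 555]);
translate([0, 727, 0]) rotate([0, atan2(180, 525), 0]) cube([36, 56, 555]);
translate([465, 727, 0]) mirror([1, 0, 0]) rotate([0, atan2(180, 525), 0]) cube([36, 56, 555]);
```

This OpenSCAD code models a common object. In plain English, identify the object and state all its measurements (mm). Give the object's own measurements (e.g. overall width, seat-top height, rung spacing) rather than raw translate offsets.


A sawhorse. A 105×838×51 mm beam (x, y, z) sits on two A-frame leg pairs. Each pair is two raked legs of 36×56 mm section (56 mm along y) splaying symmetrically in x. Each leg rises 525 mm vertically over 180 mm of horizontal reach and is 555 mm long along its own axis. Every leg's outer bottom edge rests on the floor and its outer top edge meets a bottom edge of the beam — the left legs (tilting toward +x) meet the beam's −x bottom edge, the right legs (their mirror images, tilting toward −x) meet its +x bottom edge — so the leg tops tuck under the beam, the beam's underside is 525 mm above the floor, and the feet are 465 mm apart outside-to-outside with the beam centred between them. The two leg pairs are set in 55 mm from either end of the beam.


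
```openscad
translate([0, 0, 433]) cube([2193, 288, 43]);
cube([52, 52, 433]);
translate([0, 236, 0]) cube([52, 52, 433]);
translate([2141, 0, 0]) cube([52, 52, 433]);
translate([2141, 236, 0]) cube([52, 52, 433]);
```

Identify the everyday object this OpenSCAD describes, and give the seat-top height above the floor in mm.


A bench. The seat-top height is 476 mm.

A long slab on four corner posts — a bench. The slab sits at z = 433 with thickness 43, so the top is 433 + 43 = 476 mm.


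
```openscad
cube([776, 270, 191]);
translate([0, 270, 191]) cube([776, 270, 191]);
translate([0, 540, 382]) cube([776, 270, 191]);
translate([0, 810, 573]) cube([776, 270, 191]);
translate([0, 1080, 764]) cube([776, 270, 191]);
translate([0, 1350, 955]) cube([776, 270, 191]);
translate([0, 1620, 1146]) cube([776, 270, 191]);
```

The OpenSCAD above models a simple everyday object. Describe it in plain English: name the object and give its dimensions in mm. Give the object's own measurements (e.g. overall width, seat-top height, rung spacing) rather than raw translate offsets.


A straight staircase of 7 solid steps. Each step is 776 mm wide (x), 270 mm deep (y, the going) and 191 mm tall (the rise). The first step rests on the floor; each subsequent step sits one going further in +y and one rise higher in +z, directly behind and above the previous step with no overlap.


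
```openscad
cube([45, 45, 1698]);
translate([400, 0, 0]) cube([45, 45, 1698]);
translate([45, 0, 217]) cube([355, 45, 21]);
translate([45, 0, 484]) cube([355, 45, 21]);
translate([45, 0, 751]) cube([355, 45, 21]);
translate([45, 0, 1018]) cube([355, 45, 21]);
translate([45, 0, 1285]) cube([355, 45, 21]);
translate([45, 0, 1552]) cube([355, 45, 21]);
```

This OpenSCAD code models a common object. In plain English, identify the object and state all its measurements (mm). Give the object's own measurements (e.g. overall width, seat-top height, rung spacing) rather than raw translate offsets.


A straight ladder. Two 45×45 mm vertical rails, 1698 mm tall, stand 445 mm apart (outside-to-outside) with their front faces coplanar on the −y side. 6 rungs, each 45 mm deep and 21 mm tall, span between the inner faces of the rails, front faces flush with the rails. The lowest rung's underside is at z = 217 mm and rungs are spaced 267 mm apart (underside to underside).


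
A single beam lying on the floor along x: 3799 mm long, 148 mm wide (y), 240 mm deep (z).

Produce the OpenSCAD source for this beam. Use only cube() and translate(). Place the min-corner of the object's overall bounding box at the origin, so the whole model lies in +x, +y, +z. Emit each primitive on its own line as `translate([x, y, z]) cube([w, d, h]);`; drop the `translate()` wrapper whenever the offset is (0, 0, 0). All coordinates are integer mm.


cube([3799, 148, 240]);


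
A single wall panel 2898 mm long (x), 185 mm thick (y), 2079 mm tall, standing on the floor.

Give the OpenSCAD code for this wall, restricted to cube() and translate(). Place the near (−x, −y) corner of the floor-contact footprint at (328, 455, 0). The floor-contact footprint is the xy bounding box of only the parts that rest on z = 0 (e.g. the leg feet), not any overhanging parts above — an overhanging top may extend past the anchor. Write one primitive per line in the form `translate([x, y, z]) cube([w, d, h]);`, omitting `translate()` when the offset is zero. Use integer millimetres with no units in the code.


translate([328, 455, 0]) cube([2898, 185, 2079]);


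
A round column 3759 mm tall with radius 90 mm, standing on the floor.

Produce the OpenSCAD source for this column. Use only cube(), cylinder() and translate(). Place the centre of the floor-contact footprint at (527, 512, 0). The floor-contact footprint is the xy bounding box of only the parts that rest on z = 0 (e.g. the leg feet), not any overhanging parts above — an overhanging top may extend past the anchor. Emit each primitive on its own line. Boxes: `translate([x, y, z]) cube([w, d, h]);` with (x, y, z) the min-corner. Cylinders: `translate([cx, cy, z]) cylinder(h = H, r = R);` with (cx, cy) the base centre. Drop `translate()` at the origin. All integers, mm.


translate([527, 512, 0]) cylinder(h = 3759, r = 90);


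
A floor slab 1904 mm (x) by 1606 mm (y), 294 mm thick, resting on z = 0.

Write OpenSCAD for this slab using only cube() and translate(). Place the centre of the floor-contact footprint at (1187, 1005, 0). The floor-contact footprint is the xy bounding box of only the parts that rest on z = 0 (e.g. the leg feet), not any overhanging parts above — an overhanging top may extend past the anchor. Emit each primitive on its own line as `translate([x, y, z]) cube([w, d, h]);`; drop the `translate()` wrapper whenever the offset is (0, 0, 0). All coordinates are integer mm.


translate([235, 202, 0]) cube([1904, 1606, 294]);


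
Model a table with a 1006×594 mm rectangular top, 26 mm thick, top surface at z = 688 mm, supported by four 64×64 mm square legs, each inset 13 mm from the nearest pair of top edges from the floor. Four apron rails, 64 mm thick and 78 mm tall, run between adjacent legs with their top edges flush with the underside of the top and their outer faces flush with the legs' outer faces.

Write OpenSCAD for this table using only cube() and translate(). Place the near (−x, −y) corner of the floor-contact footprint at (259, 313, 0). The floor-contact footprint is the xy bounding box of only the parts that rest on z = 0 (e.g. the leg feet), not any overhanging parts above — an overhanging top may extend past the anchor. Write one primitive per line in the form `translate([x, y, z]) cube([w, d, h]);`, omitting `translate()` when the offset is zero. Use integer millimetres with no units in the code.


translate([246, 300, 662]) cube([1006, 594, 26]);
translate([259, 313, 0]) cube([64, 64, 662]);
translate([1175, 313, 0]) cube([64, 64, 662]);
translate([259, 817, 0]) cube([64, 64, 662]);
translate([1175, 817, 0]) cube([64, 64, 662]);
translate([323, 313, 584]) cube([852, 64, 78]);
translate([323, 817, 584]) cube([852, 64, 78]);
translate([259, 377, 584]) cube([64, 440, 78]);
translate([1175, 377, 584]) cube([64, 440, 78]);
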